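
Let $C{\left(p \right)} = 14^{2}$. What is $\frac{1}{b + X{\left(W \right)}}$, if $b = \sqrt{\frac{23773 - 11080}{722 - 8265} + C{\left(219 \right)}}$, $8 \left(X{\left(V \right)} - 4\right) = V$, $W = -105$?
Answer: $\frac{4405112}{53610393} + \frac{64 \sqrt{11056039105}}{53610393} \approx 0.20769$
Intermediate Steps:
$X{\left(V \right)} = 4 + \frac{V}{8}$
$C{\left(p \right)} = 196$
$b = \frac{\sqrt{11056039105}}{7543}$ ($b = \sqrt{\frac{23773 - 11080}{722 - 8265} + 196} = \sqrt{\frac{12693}{-7543} + 196} = \sqrt{12693 \left(- \frac{1}{7543}\right) + 196} = \sqrt{- \frac{12693}{7543} + 196} = \sqrt{\frac{1465735}{7543}} = \frac{\sqrt{11056039105}}{7543} \approx 13.94$)
$\frac{1}{b + X{\left(W \right)}} = \frac{1}{\frac{\sqrt{11056039105}}{7543} + \left(4 + \frac{1}{8} \left(-105\right)\right)} = \frac{1}{\frac{\sqrt{11056039105}}{7543} + \left(4 - \frac{105}{8}\right)} = \frac{1}{\frac{\sqrt{11056039105}}{7543} - \frac{73}{8}} = \frac{1}{- \frac{73}{8} + \frac{\sqrt{11056039105}}{7543}}$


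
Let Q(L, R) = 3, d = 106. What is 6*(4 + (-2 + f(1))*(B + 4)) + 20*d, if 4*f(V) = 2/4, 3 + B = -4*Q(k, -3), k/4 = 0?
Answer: 9071/4 ≈ 2267.8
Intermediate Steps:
k = 0 (k = 4*0 = 0)
B = -15 (B = -3 - 4*3 = -3 - 12 = -15)
f(V) = ⅛ (f(V) = (2/4)/4 = (2*(¼))/4 = (¼)*(½) = ⅛)
6*(4 + (-2 + f(1))*(B + 4)) + 20*d = 6*(4 + (-2 + ⅛)*(-15 + 4)) + 20*106 = 6*(4 - 15/8*(-11)) + 2120 = 6*(4 + 165/8) + 2120 = 6*(197/8) + 2120 = 591/4 + 2120 = 9071/4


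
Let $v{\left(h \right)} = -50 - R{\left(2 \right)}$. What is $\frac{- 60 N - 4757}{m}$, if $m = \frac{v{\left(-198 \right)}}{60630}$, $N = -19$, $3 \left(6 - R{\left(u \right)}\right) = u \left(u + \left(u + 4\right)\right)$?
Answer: $\frac{328948065}{76} \approx 4.3283 \cdot 10^{6}$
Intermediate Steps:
$R{\left(u \right)} = 6 - \frac{u \left(4 + 2 u\right)}{3}$ ($R{\left(u \right)} = 6 - \frac{u \left(u + \left(u + 4\right)\right)}{3} = 6 - \frac{u \left(u + \left(4 + u\right)\right)}{3} = 6 - \frac{u \left(4 + 2 u\right)}{3}$)
$v{\left(h \right)} = - \frac{152}{3}$ ($v{\left(h \right)} = -50 - \left(6 - \frac{8}{3} - \frac{2 \cdot 2^{2}}{3}\right) = -50 - \left(6 - \frac{8}{3} - \frac{8}{3}\right) = -50 - \frac{2}{3} = - \frac{152}{3}$)
$m = - \frac{76}{90945}$ ($m = - \frac{152}{3 \cdot 60630} = \left(- \frac{152}{3}\right) \frac{1}{60630} = - \frac{76}{90945} \approx -0.00083567$)
$\frac{- 60 N - 4757}{m} = \frac{\left(-60\right) \left(-19\right) - 4757}{- \frac{76}{90945}} = \left(1140 - 4757\right) \left(- \frac{90945}{76}\right) = \left(-3617\right) \left(- \frac{90945}{76}\right) = \frac{328948065}{76}$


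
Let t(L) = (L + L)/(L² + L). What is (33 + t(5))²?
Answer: 10000/9 ≈ 1111.1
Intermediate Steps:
t(L) = 2*L/(L + L²) (t(L) = (2*L)/(L + L²) = 2*L/(L + L²))
(33 + t(5))² = (33 + 2/(1 + 5))² = (33 + 2/6)² = (33 + 2*(⅙))² = (33 + ⅓)² = (100/3)² = 10000/9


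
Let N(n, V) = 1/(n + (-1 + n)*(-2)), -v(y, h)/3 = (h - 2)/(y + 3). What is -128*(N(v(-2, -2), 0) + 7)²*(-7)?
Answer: 1066464/25 ≈ 42659.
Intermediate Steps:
v(y, h) = -3*(-2 + h)/(3 + y) (v(y, h) = -3*(h - 2)/(y + 3) = -3*(-2 + h)/(3 + y))
N(n, V) = 1/(2 - n) (N(n, V) = 1/(n + (2 - 2*n)) = 1/(2 - n))
-128*(N(v(-2, -2), 0) + 7)²*(-7) = -128*(-1/(-2 + 3*(2 - 1*(-2))/(3 - 2)) + 7)²*(-7) = -128*(-1/(-2 + 3*(2 + 2)/1) + 7)²*(-7) = -128*(-1/(-2 + 3*1*4) + 7)²*(-7) = -128*(-1/(-2 + 12) + 7)²*(-7) = -128*(-1/10 + 7)²*(-7) = -128*(-1*⅒ + 7)²*(-7) = -128*(-⅒ + 7)²*(-7) = -128*(69/10)²*(-7) = -128*4761/100*(-7) = -152352/25*(-7) = 1066464/25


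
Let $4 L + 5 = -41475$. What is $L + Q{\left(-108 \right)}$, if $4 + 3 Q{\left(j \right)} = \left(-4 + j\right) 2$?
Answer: $-10446$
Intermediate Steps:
$L = -10370$ ($L = - \frac{5}{4} + \frac{1}{4} \left(-41475\right) = - \frac{5}{4} - \frac{41475}{4} = -10370$)
$Q{\left(j \right)} = -4 + \frac{2 j}{3}$ ($Q{\left(j \right)} = - \frac{4}{3} + \frac{\left(-4 + j\right) 2}{3} = - \frac{4}{3} + \frac{-8 + 2 j}{3} = - \frac{4}{3} + \left(- \frac{8}{3} + \frac{2 j}{3}\right) = -4 + \frac{2 j}{3}$)
$L + Q{\left(-108 \right)} = -10370 + \left(-4 + \frac{2}{3} \left(-108\right)\right) = -10370 - 76 = -10446$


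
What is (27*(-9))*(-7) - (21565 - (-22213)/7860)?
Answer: -156153253/7860 ≈ -19867.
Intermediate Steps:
(27*(-9))*(-7) - (21565 - (-22213)/7860) = -243*(-7) - (21565 - (-22213)/7860) = 1701 - (21565 - 1*(-22213/7860)) = 1701 - (21565 + 22213/7860) = 1701 - 1*169523113/7860 = 1701 - 169523113/7860 = -156153253/7860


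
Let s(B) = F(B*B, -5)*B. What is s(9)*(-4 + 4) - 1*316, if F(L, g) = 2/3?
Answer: -316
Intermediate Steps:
F(L, g) = ⅔ (F(L, g) = 2*(⅓) = ⅔)
s(B) = 2*B/3
s(9)*(-4 + 4) - 1*316 = ((⅔)*9)*(-4 + 4) - 1*316 = 6*0 - 316 = 0 - 316 = -316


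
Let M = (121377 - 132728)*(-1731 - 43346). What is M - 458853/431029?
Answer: 220544188579930/431029 ≈ 5.1167e+8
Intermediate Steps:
M = 511669027 (M = -11351*(-45077) = 511669027)
M - 458853/431029 = 511669027 - 458853/431029 = 220544188579930/431029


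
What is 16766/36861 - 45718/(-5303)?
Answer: 1774121296/195473883 ≈ 9.0760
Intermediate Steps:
16766/36861 - 45718/(-5303) = 16766*(1/36861) - 45718*(-1/5303) = 16766/36861 + 45718/5303 = 1774121296/195473883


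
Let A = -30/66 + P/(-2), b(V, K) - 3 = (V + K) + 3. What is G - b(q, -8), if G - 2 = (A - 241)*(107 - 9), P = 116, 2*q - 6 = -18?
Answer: -322702/11 ≈ -29337.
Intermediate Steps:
q = -6 (q = 3 + (½)*(-18) = 3 - 9 = -6)
b(V, K) = 6 + K + V (b(V, K) = 3 + ((V + K) + 3) = 3 + ((K + V) + 3) = 3 + (3 + K + V) = 6 + K + V)
A = -643/11 (A = -30/66 + 116/(-2) = -30*1/66 + 116*(-½) = -5/11 - 58 = -643/11 ≈ -58.455)
G = -322790/11 (G = 2 + (-643/11 - 241)*(107 - 9) = 2 - 3294/11*98 = 2 - 322812/11 = -322790/11 ≈ -29345.)
G - b(q, -8) = -322790/11 - (6 - 8 - 6) = -322790/11 - 1*(-8) = -322790/11 + 8 = -322702/11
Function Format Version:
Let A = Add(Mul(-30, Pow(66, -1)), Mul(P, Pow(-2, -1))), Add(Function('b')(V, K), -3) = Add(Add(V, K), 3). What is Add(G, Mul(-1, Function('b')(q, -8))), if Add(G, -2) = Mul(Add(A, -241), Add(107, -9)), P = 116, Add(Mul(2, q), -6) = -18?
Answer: Rational(-322702, 11) ≈ -29337.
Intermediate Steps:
q = -6 (q = Add(3, Mul(Rational(1, 2), -18)) = Add(3, -9) = -6)
Function('b')(V, K) = Add(6, K, V) (Function('b')(V, K) = Add(3, Add(Add(V, K), 3)) = Add(3, Add(Add(K, V), 3)) = Add(3, Add(3, K, V)) = Add(6, K, V))
A = Rational(-643, 11) (A = Add(Mul(-30, Pow(66, -1)), Mul(116, Pow(-2, -1))) = Add(Mul(-30, Rational(1, 66)), Mul(116, Rational(-1, 2))) = Add(Rational(-5, 11), -58) = Rational(-643, 11) ≈ -58.455)
G = Rational(-322790, 11) (G = Add(2, Mul(Add(Rational(-643, 11), -241), Add(107, -9))) = Add(2, Mul(Rational(-3294, 11), 98)) = Add(2, Rational(-322812, 11)) = Rational(-322790, 11) ≈ -29345.)
Add(G, Mul(-1, Function('b')(q, -8))) = Add(Rational(-322790, 11), Mul(-1, Add(6, -8, -6))) = Add(Rational(-322790, 11), Mul(-1, -8)) = Add(Rational(-322790, 11), 8) = Rational(-322702, 11)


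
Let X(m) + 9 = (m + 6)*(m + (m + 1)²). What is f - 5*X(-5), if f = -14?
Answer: -24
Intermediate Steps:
X(m) = -9 + (6 + m)*(m + (1 + m)²) (X(m) = -9 + (m + 6)*(m + (m + 1)²) = -9 + (6 + m)*(m + (1 + m)²))
f - 5*X(-5) = -14 - 5*(-3 + (-5)³ + 9*(-5)² + 19*(-5)) = -14 - 5*(-3 - 125 + 9*25 - 95) = -14 - 5*(-3 - 125 + 225 - 95) = -14 - 5*2 = -14 - 10 = -24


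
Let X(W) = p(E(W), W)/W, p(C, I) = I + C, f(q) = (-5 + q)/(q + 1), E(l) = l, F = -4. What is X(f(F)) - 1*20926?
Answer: -20924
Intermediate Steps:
f(q) = (-5 + q)/(1 + q)
p(C, I) = C + I
X(W) = 2 (X(W) = (W + W)/W = (2*W)/W = 2)
X(f(F)) - 1*20926 = 2 - 1*20926 = 2 - 20926 = -20924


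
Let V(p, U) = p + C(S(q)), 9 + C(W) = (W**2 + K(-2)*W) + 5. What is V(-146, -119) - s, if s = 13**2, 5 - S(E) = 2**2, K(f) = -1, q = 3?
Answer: -319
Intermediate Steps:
S(E) = 1 (S(E) = 5 - 1*2**2 = 5 - 1*4 = 5 - 4 = 1)
C(W) = -4 + W**2 - W (C(W) = -9 + ((W**2 - W) + 5) = -9 + (5 + W**2 - W) = -4 + W**2 - W)
s = 169
V(p, U) = -4 + p (V(p, U) = p + (-4 + 1**2 - 1*1) = p + (-4 + 1 - 1) = p - 4 = -4 + p)
V(-146, -119) - s = (-4 - 146) - 1*169 = -150 - 169 = -319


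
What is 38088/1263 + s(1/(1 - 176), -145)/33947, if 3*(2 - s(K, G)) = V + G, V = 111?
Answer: 1292990176/42875061 ≈ 30.157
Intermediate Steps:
s(K, G) = -35 - G/3 (s(K, G) = 2 - (111 + G)/3 = 2 + (-37 - G/3) = -35 - G/3)
38088/1263 + s(1/(1 - 176), -145)/33947 = 38088/1263 + (-35 - ⅓*(-145))/33947 = 38088*(1/1263) + (-35 + 145/3)*(1/33947) = 12696/421 + (40/3)*(1/33947) = 12696/421 + 40/101841 = 1292990176/42875061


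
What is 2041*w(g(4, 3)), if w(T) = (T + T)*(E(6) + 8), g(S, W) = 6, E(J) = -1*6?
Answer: 48984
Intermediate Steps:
E(J) = -6
w(T) = 4*T (w(T) = (T + T)*(-6 + 8) = (2*T)*2 = 4*T)
2041*w(g(4, 3)) = 2041*(4*6) = 2041*24 = 48984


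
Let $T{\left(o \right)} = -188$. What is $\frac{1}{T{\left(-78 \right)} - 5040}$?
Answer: $- \frac{1}{5228} \approx -0.00019128$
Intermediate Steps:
$\frac{1}{T{\left(-78 \right)} - 5040} = \frac{1}{-188 - 5040} = \frac{1}{-5228} = - \frac{1}{5228}$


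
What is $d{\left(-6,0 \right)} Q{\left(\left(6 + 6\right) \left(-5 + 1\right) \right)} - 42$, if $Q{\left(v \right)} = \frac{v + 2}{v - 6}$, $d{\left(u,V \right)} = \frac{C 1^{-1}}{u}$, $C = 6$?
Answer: $- \frac{1157}{27} \approx -42.852$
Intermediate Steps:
$d{\left(u,V \right)} = \frac{6}{u}$ ($d{\left(u,V \right)} = \frac{6 \cdot 1^{-1}}{u} = \frac{6 \cdot 1}{u} = \frac{6}{u}$)
$Q{\left(v \right)} = \frac{2 + v}{-6 + v}$
$d{\left(-6,0 \right)} Q{\left(\left(6 + 6\right) \left(-5 + 1\right) \right)} - 42 = \frac{6}{-6} \frac{2 + \left(6 + 6\right) \left(-5 + 1\right)}{-6 + \left(6 + 6\right) \left(-5 + 1\right)} - 42 = 6 \left(- \frac{1}{6}\right) \frac{2 + 12 \left(-4\right)}{-6 + 12 \left(-4\right)} - 42 = - \frac{2 - 48}{-6 - 48} - 42 = - \frac{-46}{-54} - 42 = - \frac{\left(-1\right) \left(-46\right)}{54} - 42 = \left(-1\right) \frac{23}{27} - 42 = - \frac{23}{27} - 42 = - \frac{1157}{27}$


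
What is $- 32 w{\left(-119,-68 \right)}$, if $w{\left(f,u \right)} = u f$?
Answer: $-258944$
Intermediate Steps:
$w{\left(f,u \right)} = f u$
$- 32 w{\left(-119,-68 \right)} = - 32 \left(\left(-119\right) \left(-68\right)\right) = \left(-32\right) 8092 = -258944$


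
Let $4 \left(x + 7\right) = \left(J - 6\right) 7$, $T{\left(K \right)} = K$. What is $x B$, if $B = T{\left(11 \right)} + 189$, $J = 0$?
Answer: $-3500$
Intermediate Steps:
$B = 200$ ($B = 11 + 189 = 200$)
$x = - \frac{35}{2}$ ($x = -7 + \frac{\left(0 - 6\right) 7}{4} = -7 + \frac{\left(-6\right) 7}{4} = -7 + \frac{1}{4} \left(-42\right) = -7 - \frac{21}{2} = - \frac{35}{2} \approx -17.5$)
$x B = \left(- \frac{35}{2}\right) 200 = -3500$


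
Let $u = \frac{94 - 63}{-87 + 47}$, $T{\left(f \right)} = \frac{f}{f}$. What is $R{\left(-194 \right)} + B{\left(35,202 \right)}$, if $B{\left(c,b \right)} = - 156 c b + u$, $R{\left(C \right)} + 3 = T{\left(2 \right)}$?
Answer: $- \frac{44116911}{40} \approx -1.1029 \cdot 10^{6}$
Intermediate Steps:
$T{\left(f \right)} = 1$
$R{\left(C \right)} = -2$ ($R{\left(C \right)} = -3 + 1 = -2$)
$u = - \frac{31}{40}$ ($u = \frac{31}{-40} = 31 \left(- \frac{1}{40}\right) = - \frac{31}{40} \approx -0.775$)
$B{\left(c,b \right)} = - \frac{31}{40} - 156 b c$ ($B{\left(c,b \right)} = - 156 c b - \frac{31}{40} = - 156 b c - \frac{31}{40} = - \frac{31}{40} - 156 b c$)
$R{\left(-194 \right)} + B{\left(35,202 \right)} = -2 - \left(\frac{31}{40} + 31512 \cdot 35\right) = -2 - \frac{44116831}{40} = - \frac{44116911}{40}$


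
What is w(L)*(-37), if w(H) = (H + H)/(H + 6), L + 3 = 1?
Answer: 37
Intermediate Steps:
L = -2 (L = -3 + 1 = -2)
w(H) = 2*H/(6 + H) (w(H) = (2*H)/(6 + H) = 2*H/(6 + H))
w(L)*(-37) = (2*(-2)/(6 - 2))*(-37) = (2*(-2)/4)*(-37) = (2*(-2)*(¼))*(-37) = -1*(-37) = 37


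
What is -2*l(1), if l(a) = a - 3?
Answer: 4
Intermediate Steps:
l(a) = -3 + a
-2*l(1) = -2*(-3 + 1) = -2*(-2) = 4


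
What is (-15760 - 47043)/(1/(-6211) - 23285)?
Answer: 390069433/144623136 ≈ 2.6971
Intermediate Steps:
(-15760 - 47043)/(1/(-6211) - 23285) = -62803/(-1/6211 - 23285) = -62803/(-144623136/6211) = -62803*(-6211/144623136) = 390069433/144623136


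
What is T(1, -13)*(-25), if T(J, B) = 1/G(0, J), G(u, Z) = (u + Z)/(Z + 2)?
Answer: -75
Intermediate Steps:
G(u, Z) = (Z + u)/(2 + Z)
T(J, B) = (2 + J)/J (T(J, B) = 1/((J + 0)/(2 + J)) = 1/(J/(2 + J)) = (2 + J)/J)
T(1, -13)*(-25) = ((2 + 1)/1)*(-25) = (1*3)*(-25) = 3*(-25) = -75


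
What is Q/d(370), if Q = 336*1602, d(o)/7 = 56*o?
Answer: 4806/1295 ≈ 3.7112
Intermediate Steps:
d(o) = 392*o (d(o) = 7*(56*o) = 392*o)
Q = 538272
Q/d(370) = 538272/((392*370)) = 538272/145040 = 538272*(1/145040) = 4806/1295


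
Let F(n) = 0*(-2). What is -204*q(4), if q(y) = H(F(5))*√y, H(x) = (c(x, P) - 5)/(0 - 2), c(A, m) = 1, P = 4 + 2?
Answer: -816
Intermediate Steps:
F(n) = 0
P = 6
H(x) = 2 (H(x) = (1 - 5)/(0 - 2) = -4/(-2) = -4*(-½) = 2)
q(y) = 2*√y
-204*q(4) = -408*√4 = -408*2 = -204*4 = -816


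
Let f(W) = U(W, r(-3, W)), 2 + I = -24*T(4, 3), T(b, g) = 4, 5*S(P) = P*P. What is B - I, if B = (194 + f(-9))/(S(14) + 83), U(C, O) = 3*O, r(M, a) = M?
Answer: 60803/611 ≈ 99.514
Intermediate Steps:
S(P) = P**2/5 (S(P) = (P*P)/5 = P**2/5)
I = -98 (I = -2 - 24*4 = -2 - 96 = -98)
f(W) = -9 (f(W) = 3*(-3) = -9)
B = 925/611 (B = (194 - 9)/((1/5)*14**2 + 83) = 185/((1/5)*196 + 83) = 185/(196/5 + 83) = 185/(611/5) = 185*(5/611) = 925/611 ≈ 1.5139)
B - I = 925/611 - 1*(-98) = 925/611 + 98 = 60803/611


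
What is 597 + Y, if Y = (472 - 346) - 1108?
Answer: -385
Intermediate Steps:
Y = -982 (Y = 126 - 1108 = -982)
597 + Y = 597 - 982 = -385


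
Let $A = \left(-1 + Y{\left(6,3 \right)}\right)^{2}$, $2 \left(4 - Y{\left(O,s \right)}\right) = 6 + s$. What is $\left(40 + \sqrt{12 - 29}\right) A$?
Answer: $90 + \frac{9 i \sqrt{17}}{4} \approx 90.0 + 9.277 i$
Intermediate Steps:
$Y{\left(O,s \right)} = 1 - \frac{s}{2}$ ($Y{\left(O,s \right)} = 4 - \frac{6 + s}{2} = 4 - \left(3 + \frac{s}{2}\right) = 1 - \frac{s}{2}$)
$A = \frac{9}{4}$ ($A = \left(-1 + \left(1 - \frac{3}{2}\right)\right)^{2} = \left(-1 - \frac{1}{2}\right)^{2} = \left(- \frac{3}{2}\right)^{2} = \frac{9}{4} \approx 2.25$)
$\left(40 + \sqrt{12 - 29}\right) A = \left(40 + \sqrt{12 - 29}\right) \frac{9}{4} = \left(40 + \sqrt{-17}\right) \frac{9}{4} = \left(40 + i \sqrt{17}\right) \frac{9}{4} = 90 + \frac{9 i \sqrt{17}}{4}$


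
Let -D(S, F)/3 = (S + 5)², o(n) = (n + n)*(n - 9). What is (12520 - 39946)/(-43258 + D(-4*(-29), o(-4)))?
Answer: 27426/87181 ≈ 0.31459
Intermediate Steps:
o(n) = 2*n*(-9 + n) (o(n) = (2*n)*(-9 + n) = 2*n*(-9 + n))
D(S, F) = -3*(5 + S)² (D(S, F) = -3*(S + 5)² = -3*(5 + S)²)
(12520 - 39946)/(-43258 + D(-4*(-29), o(-4))) = (12520 - 39946)/(-43258 - 3*(5 - 4*(-29))²) = -27426/(-43258 - 3*(5 + 116)²) = -27426/(-43258 - 3*121²) = -27426/(-43258 - 3*14641) = -27426/(-43258 - 43923) = -27426/(-87181) = -27426*(-1/87181) = 27426/87181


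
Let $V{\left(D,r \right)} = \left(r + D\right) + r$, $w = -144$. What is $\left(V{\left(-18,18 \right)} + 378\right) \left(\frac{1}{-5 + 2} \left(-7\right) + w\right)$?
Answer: $-56100$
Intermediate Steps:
$V{\left(D,r \right)} = D + 2 r$ ($V{\left(D,r \right)} = \left(D + r\right) + r = D + 2 r$)
$\left(V{\left(-18,18 \right)} + 378\right) \left(\frac{1}{-5 + 2} \left(-7\right) + w\right) = \left(\left(-18 + 2 \cdot 18\right) + 378\right) \left(\frac{1}{-5 + 2} \left(-7\right) - 144\right) = \left(\left(-18 + 36\right) + 378\right) \left(\frac{1}{-3} \left(-7\right) - 144\right) = \left(18 + 378\right) \left(\left(- \frac{1}{3}\right) \left(-7\right) - 144\right) = 396 \left(\frac{7}{3} - 144\right) = 396 \left(- \frac{425}{3}\right) = -56100$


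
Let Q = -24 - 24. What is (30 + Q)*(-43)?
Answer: 774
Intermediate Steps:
Q = -48
(30 + Q)*(-43) = (30 - 48)*(-43) = -18*(-43) = 774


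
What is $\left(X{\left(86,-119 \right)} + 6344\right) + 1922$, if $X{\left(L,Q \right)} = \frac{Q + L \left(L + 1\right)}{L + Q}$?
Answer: $\frac{265415}{33} \approx 8042.9$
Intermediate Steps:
$X{\left(L,Q \right)} = \frac{Q + L \left(1 + L\right)}{L + Q}$
$\left(X{\left(86,-119 \right)} + 6344\right) + 1922 = \left(\frac{86 - 119 + 86^{2}}{86 - 119} + 6344\right) + 1922 = \left(\frac{86 - 119 + 7396}{-33} + 6344\right) + 1922 = \left(\left(- \frac{1}{33}\right) 7363 + 6344\right) + 1922 = \left(- \frac{7363}{33} + 6344\right) + 1922 = \frac{201989}{33} + 1922 = \frac{265415}{33}$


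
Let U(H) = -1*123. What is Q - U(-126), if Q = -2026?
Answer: -1903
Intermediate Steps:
U(H) = -123
Q - U(-126) = -2026 - 1*(-123) = -2026 + 123 = -1903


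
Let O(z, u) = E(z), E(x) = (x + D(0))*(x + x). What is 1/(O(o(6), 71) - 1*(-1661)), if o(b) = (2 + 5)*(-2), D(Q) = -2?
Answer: 1/2109 ≈ 0.00047416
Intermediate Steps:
E(x) = 2*x*(-2 + x) (E(x) = (x - 2)*(x + x) = (-2 + x)*(2*x) = 2*x*(-2 + x))
o(b) = -14 (o(b) = 7*(-2) = -14)
O(z, u) = 2*z*(-2 + z)
1/(O(o(6), 71) - 1*(-1661)) = 1/(2*(-14)*(-2 - 14) - 1*(-1661)) = 1/(2*(-14)*(-16) + 1661) = 1/(448 + 1661) = 1/2109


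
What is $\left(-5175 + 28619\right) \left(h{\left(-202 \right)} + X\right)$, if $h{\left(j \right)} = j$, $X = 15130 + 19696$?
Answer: $811725056$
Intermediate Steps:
$X = 34826$
$\left(-5175 + 28619\right) \left(h{\left(-202 \right)} + X\right) = \left(-5175 + 28619\right) \left(-202 + 34826\right) = 23444 \cdot 34624 = 811725056$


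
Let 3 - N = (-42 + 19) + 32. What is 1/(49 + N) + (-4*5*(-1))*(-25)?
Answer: -21499/43 ≈ -499.98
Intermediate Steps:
N = -6 (N = 3 - ((-42 + 19) + 32) = 3 - (-23 + 32) = 3 - 1*9 = 3 - 9 = -6)
1/(49 + N) + (-4*5*(-1))*(-25) = 1/(49 - 6) + (-4*5*(-1))*(-25) = 1/43 - 20*(-1)*(-25) = 1/43 + 20*(-25) = 1/43 - 500 = -21499/43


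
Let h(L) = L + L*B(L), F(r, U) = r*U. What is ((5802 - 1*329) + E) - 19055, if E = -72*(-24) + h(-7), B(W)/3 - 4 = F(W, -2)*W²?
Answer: -26351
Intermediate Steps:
F(r, U) = U*r
B(W) = 12 - 6*W³ (B(W) = 12 + 3*((-2*W)*W²) = 12 + 3*(-2*W³) = 12 - 6*W³)
h(L) = L + L*(12 - 6*L³)
E = -12769 (E = -72*(-24) - 7*(13 - 6*(-7)³) = 1728 - 7*(13 - 6*(-343)) = 1728 - 7*(13 + 2058) = 1728 - 7*2071 = 1728 - 14497 = -12769)
((5802 - 1*329) + E) - 19055 = ((5802 - 1*329) - 12769) - 19055 = ((5802 - 329) - 12769) - 19055 = (5473 - 12769) - 19055 = -7296 - 19055 = -26351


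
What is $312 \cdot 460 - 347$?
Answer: $143173$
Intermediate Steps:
$312 \cdot 460 - 347 = 143520 - 347 = 143173$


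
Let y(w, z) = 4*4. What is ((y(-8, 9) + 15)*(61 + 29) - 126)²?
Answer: 7096896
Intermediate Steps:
y(w, z) = 16
((y(-8, 9) + 15)*(61 + 29) - 126)² = ((16 + 15)*(61 + 29) - 126)² = (31*90 - 126)² = (2790 - 126)² = 2664² = 7096896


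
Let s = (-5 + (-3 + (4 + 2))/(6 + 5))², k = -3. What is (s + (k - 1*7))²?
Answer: 2232036/14641 ≈ 152.45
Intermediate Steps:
s = 2704/121 (s = (-5 + (-3 + 6)/11)² = (-5 + 3*(1/11))² = (-5 + 3/11)² = (-52/11)² = 2704/121 ≈ 22.347)
(s + (k - 1*7))² = (2704/121 + (-3 - 1*7))² = (2704/121 + (-3 - 7))² = (2704/121 - 10)² = (1494/121)² = 2232036/14641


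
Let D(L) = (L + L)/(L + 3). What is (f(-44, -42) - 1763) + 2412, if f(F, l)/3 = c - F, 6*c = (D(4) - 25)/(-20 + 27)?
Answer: 76371/98 ≈ 779.30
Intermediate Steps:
D(L) = 2*L/(3 + L) (D(L) = (2*L)/(3 + L) = 2*L/(3 + L))
c = -167/294 (c = ((2*4/(3 + 4) - 25)/(-20 + 27))/6 = ((2*4/7 - 25)/7)/6 = ((2*4*(⅐) - 25)*(⅐))/6 = ((8/7 - 25)*(⅐))/6 = (-167/7*⅐)/6 = (⅙)*(-167/49) = -167/294 ≈ -0.56803)
f(F, l) = -167/98 - 3*F (f(F, l) = 3*(-167/294 - F) = -167/98 - 3*F)
(f(-44, -42) - 1763) + 2412 = ((-167/98 - 3*(-44)) - 1763) + 2412 = ((-167/98 + 132) - 1763) + 2412 = (12769/98 - 1763) + 2412 = -160005/98 + 2412 = 76371/98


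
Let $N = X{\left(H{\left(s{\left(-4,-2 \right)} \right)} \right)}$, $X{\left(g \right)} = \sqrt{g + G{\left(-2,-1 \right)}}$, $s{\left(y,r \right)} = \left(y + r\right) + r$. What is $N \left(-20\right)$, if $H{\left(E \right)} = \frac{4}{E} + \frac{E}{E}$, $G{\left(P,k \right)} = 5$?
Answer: $- 10 \sqrt{22} \approx -46.904$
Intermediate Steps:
$s{\left(y,r \right)} = y + 2 r$ ($s{\left(y,r \right)} = \left(r + y\right) + r = y + 2 r$)
$H{\left(E \right)} = 1 + \frac{4}{E}$ ($H{\left(E \right)} = \frac{4}{E} + 1 = 1 + \frac{4}{E}$)
$X{\left(g \right)} = \sqrt{5 + g}$ ($X{\left(g \right)} = \sqrt{g + 5} = \sqrt{5 + g}$)
$N = \frac{\sqrt{22}}{2}$ ($N = \sqrt{5 + \frac{4 + \left(-4 + 2 \left(-2\right)\right)}{-4 + 2 \left(-2\right)}} = \sqrt{5 + \frac{4 - 8}{-4 - 4}} = \sqrt{5 + \frac{4 - 8}{-8}} = \sqrt{5 - - \frac{1}{2}} = \sqrt{5 + \frac{1}{2}} = \sqrt{\frac{11}{2}} = \frac{\sqrt{22}}{2} \approx 2.3452$)
$N \left(-20\right) = \frac{\sqrt{22}}{2} \left(-20\right) = - 10 \sqrt{22}$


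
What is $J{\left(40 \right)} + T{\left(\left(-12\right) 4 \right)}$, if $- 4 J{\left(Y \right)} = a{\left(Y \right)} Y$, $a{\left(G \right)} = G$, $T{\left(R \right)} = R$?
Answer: $-448$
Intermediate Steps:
$J{\left(Y \right)} = - \frac{Y^{2}}{4}$ ($J{\left(Y \right)} = - \frac{Y Y}{4} = - \frac{Y^{2}}{4}$)
$J{\left(40 \right)} + T{\left(\left(-12\right) 4 \right)} = - \frac{40^{2}}{4} - 48 = \left(- \frac{1}{4}\right) 1600 - 48 = -400 - 48 = -448$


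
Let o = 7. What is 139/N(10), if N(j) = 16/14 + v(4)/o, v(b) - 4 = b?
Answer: 973/16 ≈ 60.813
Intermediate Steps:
v(b) = 4 + b
N(j) = 16/7 (N(j) = 16/14 + (4 + 4)/7 = 16*(1/14) + 8*(1/7) = 8/7 + 8/7 = 16/7)
139/N(10) = 139/(16/7) = 139*(7/16) = 973/16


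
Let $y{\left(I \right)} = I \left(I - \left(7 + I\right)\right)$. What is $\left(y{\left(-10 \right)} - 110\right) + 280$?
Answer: $240$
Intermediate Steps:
$y{\left(I \right)} = - 7 I$ ($y{\left(I \right)} = I \left(-7\right) = - 7 I$)
$\left(y{\left(-10 \right)} - 110\right) + 280 = \left(\left(-7\right) \left(-10\right) - 110\right) + 280 = \left(70 - 110\right) + 280 = -40 + 280 = 240$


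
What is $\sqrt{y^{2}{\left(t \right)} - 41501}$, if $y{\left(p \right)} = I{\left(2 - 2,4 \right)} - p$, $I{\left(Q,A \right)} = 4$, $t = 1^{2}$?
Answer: $2 i \sqrt{10373} \approx 203.7 i$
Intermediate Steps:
$t = 1$
$y{\left(p \right)} = 4 - p$
$\sqrt{y^{2}{\left(t \right)} - 41501} = \sqrt{\left(4 - 1\right)^{2} - 41501} = \sqrt{3^{2} - 41501} = \sqrt{9 - 41501} = \sqrt{-41492} = 2 i \sqrt{10373}$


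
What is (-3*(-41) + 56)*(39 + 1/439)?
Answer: 3064838/439 ≈ 6981.4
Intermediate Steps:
(-3*(-41) + 56)*(39 + 1/439) = (123 + 56)*(39 + 1/439) = 179*(17122/439) = 3064838/439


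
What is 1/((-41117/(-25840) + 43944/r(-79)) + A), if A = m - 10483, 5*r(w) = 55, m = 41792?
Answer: 284240/10035235407 ≈ 2.8324e-5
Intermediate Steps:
r(w) = 11 (r(w) = (1/5)*55 = 11)
A = 31309 (A = 41792 - 10483 = 31309)
1/((-41117/(-25840) + 43944/r(-79)) + A) = 1/((-41117/(-25840) + 43944/11) + 31309) = 1/((-41117*(-1/25840) + 43944*(1/11)) + 31309) = 1/((41117/25840 + 43944/11) + 31309) = 1/(1135965247/284240 + 31309) = 1/(10035235407/284240) = 284240/10035235407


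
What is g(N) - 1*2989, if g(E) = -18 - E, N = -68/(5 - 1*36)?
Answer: -93285/31 ≈ -3009.2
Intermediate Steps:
N = 68/31 (N = -68/(5 - 36) = -68/(-31) = -68*(-1/31) = 68/31 ≈ 2.1936)
g(N) - 1*2989 = (-18 - 1*68/31) - 1*2989 = (-18 - 68/31) - 2989 = -626/31 - 2989 = -93285/31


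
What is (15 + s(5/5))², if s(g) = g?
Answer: 256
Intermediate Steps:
(15 + s(5/5))² = (15 + 5/5)² = (15 + 5*(⅕))² = (15 + 1)² = 16² = 256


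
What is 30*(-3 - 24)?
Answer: -810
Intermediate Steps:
30*(-3 - 24) = 30*(-27) = -810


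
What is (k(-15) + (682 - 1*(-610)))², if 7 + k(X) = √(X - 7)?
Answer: (1285 + I*√22)² ≈ 1.6512e+6 + 1.205e+4*I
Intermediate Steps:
k(X) = -7 + √(-7 + X) (k(X) = -7 + √(X - 7) = -7 + √(-7 + X))
(k(-15) + (682 - 1*(-610)))² = ((-7 + √(-7 - 15)) + (682 - 1*(-610)))² = ((-7 + √(-22)) + (682 + 610))² = ((-7 + I*√22) + 1292)² = (1285 + I*√22)²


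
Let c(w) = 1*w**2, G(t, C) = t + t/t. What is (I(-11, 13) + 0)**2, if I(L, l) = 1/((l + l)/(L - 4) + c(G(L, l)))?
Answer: 225/2172676 ≈ 0.00010356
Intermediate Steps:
G(t, C) = 1 + t (G(t, C) = t + 1 = 1 + t)
c(w) = w**2
I(L, l) = 1/((1 + L)**2 + 2*l/(-4 + L)) (I(L, l) = 1/((l + l)/(L - 4) + (1 + L)**2) = 1/((2*l)/(-4 + L) + (1 + L)**2) = 1/(2*l/(-4 + L) + (1 + L)**2) = 1/((1 + L)**2 + 2*l/(-4 + L)))
(I(-11, 13) + 0)**2 = ((-4 - 11)/(-4*(1 - 11)**2 + 2*13 - 11*(1 - 11)**2) + 0)**2 = (-15/(-4*(-10)**2 + 26 - 11*(-10)**2) + 0)**2 = (-15/(-4*100 + 26 - 11*100) + 0)**2 = (-15/(-400 + 26 - 1100) + 0)**2 = (-15/(-1474) + 0)**2 = (-1/1474*(-15) + 0)**2 = (15/1474 + 0)**2 = (15/1474)**2 = 225/2172676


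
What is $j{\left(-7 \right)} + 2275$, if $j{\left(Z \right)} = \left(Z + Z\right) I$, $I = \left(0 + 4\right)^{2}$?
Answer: $2051$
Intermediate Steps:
$I = 16$ ($I = 4^{2} = 16$)
$j{\left(Z \right)} = 32 Z$ ($j{\left(Z \right)} = \left(Z + Z\right) 16 = 2 Z 16 = 32 Z$)
$j{\left(-7 \right)} + 2275 = 32 \left(-7\right) + 2275 = -224 + 2275 = 2051$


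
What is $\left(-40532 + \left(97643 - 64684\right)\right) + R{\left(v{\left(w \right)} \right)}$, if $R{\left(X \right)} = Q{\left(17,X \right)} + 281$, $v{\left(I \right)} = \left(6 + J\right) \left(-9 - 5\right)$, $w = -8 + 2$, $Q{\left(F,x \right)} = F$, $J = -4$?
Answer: $-7275$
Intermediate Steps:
$w = -6$
$v{\left(I \right)} = -28$ ($v{\left(I \right)} = \left(6 - 4\right) \left(-9 - 5\right) = 2 \left(-14\right) = -28$)
$R{\left(X \right)} = 298$ ($R{\left(X \right)} = 17 + 281 = 298$)
$\left(-40532 + \left(97643 - 64684\right)\right) + R{\left(v{\left(w \right)} \right)} = \left(-40532 + \left(97643 - 64684\right)\right) + 298 = \left(-40532 + 32959\right) + 298 = -7573 + 298 = -7275$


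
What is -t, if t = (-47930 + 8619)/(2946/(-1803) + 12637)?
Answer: 23625911/7593855 ≈ 3.1112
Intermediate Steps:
t = -23625911/7593855 (t = -39311/(2946*(-1/1803) + 12637) = -39311/(-982/601 + 12637) = -39311/7593855/601 = -39311*601/7593855 = -23625911/7593855 ≈ -3.1112)
-t = -1*(-23625911/7593855) = 23625911/7593855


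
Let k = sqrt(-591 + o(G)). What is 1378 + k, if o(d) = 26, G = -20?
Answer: 1378 + I*sqrt(565) ≈ 1378.0 + 23.77*I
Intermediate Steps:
k = I*sqrt(565) (k = sqrt(-591 + 26) = sqrt(-565) = I*sqrt(565) ≈ 23.77*I)
1378 + k = 1378 + I*sqrt(565)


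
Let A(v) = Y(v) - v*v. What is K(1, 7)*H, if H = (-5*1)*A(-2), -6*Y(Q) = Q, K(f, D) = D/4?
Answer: 385/12 ≈ 32.083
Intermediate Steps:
K(f, D) = D/4 (K(f, D) = D*(1/4) = D/4)
Y(Q) = -Q/6
A(v) = -v**2 - v/6 (A(v) = -v/6 - v*v = -v/6 - v**2 = -v**2 - v/6)
H = 55/3 (H = (-5*1)*(-1*(-2)*(1/6 - 2)) = -(-5)*(-2)*(-11)/6 = -5*(-11/3) = 55/3 ≈ 18.333)
K(1, 7)*H = ((1/4)*7)*(55/3) = (7/4)*(55/3) = 385/12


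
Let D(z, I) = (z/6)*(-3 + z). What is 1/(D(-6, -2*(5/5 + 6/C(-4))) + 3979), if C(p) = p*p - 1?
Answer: 1/3988 ≈ 0.00025075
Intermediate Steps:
C(p) = -1 + p² (C(p) = p² - 1 = -1 + p²)
D(z, I) = z*(-3 + z)/6 (D(z, I) = (z*(⅙))*(-3 + z) = (z/6)*(-3 + z) = z*(-3 + z)/6)
1/(D(-6, -2*(5/5 + 6/C(-4))) + 3979) = 1/((⅙)*(-6)*(-3 - 6) + 3979) = 1/((⅙)*(-6)*(-9) + 3979) = 1/(9 + 3979) = 1/3988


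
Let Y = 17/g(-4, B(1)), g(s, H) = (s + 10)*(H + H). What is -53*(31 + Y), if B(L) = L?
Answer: -20617/12 ≈ -1718.1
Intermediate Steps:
g(s, H) = 2*H*(10 + s) (g(s, H) = (10 + s)*(2*H) = 2*H*(10 + s))
Y = 17/12 (Y = 17/((2*1*(10 - 4))) = 17/((2*1*6)) = 17/12 ≈ 1.4167)
-53*(31 + Y) = -53*(31 + 17/12) = -53*389/12 = -20617/12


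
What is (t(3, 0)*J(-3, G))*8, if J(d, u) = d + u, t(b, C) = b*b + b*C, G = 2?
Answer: -72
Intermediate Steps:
t(b, C) = b² + C*b
(t(3, 0)*J(-3, G))*8 = ((3*(0 + 3))*(-3 + 2))*8 = ((3*3)*(-1))*8 = (9*(-1))*8 = -9*8 = -72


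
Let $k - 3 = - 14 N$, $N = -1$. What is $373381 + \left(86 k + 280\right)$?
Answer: $375123$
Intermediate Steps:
$k = 17$ ($k = 3 - -14 = 3 + 14 = 17$)
$373381 + \left(86 k + 280\right) = 373381 + \left(86 \cdot 17 + 280\right) = 373381 + \left(1462 + 280\right) = 373381 + 1742 = 375123$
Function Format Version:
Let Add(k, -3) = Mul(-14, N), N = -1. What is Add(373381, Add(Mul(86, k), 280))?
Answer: 375123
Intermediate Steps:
k = 17 (k = Add(3, Mul(-14, -1)) = Add(3, 14) = 17)
Add(373381, Add(Mul(86, k), 280)) = Add(373381, Add(Mul(86, 17), 280)) = Add(373381, Add(1462, 280)) = Add(373381, 1742) = 375123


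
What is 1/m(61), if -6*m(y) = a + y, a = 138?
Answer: -6/199 ≈ -0.030151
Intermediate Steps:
m(y) = -23 - y/6 (m(y) = -(138 + y)/6 = -23 - y/6)
1/m(61) = 1/(-23 - ⅙*61) = 1/(-23 - 61/6) = 1/(-199/6) = -6/199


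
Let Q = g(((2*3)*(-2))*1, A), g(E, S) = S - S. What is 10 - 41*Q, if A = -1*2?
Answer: 10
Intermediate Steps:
A = -2
g(E, S) = 0
Q = 0
10 - 41*Q = 10 - 41*0 = 10 + 0 = 10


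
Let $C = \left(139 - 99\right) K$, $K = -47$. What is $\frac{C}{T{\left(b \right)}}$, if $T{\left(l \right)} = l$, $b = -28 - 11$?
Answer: $\frac{1880}{39} \approx 48.205$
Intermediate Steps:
$b = -39$
$C = -1880$ ($C = \left(139 - 99\right) \left(-47\right) = 40 \left(-47\right) = -1880$)
$\frac{C}{T{\left(b \right)}} = - \frac{1880}{-39} = \left(-1880\right) \left(- \frac{1}{39}\right) = \frac{1880}{39}$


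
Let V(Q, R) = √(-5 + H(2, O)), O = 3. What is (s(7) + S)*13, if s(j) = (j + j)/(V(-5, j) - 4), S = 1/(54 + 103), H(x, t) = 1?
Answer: -28509/785 - 91*I/5 ≈ -36.317 - 18.2*I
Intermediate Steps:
S = 1/157 ≈ 0.0063694
V(Q, R) = 2*I (V(Q, R) = √(-5 + 1) = √(-4) = 2*I)
s(j) = j*(-4 - 2*I)/10 (s(j) = (j + j)/(2*I - 4) = (2*j)/(-4 + 2*I) = (2*j)*((-4 - 2*I)/20) = j*(-4 - 2*I)/10)
(s(7) + S)*13 = (-⅕*7*(2 + I) + 1/157)*13 = ((-14/5 - 7*I/5) + 1/157)*13 = (-2193/785 - 7*I/5)*13 = -28509/785 - 91*I/5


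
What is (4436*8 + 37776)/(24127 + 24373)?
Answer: 18316/12125 ≈ 1.5106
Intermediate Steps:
(4436*8 + 37776)/(24127 + 24373) = (35488 + 37776)/48500 = 73264*(1/48500) = 18316/12125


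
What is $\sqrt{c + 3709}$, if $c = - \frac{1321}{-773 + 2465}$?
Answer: $\frac{\sqrt{294892429}}{282} \approx 60.895$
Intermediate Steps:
$c = - \frac{1321}{1692} \approx -0.78073$
$\sqrt{c + 3709} = \sqrt{- \frac{1321}{1692} + 3709} = \sqrt{\frac{6274307}{1692}} = \frac{\sqrt{294892429}}{282}$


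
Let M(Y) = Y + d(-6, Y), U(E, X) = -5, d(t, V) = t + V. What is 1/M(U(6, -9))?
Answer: -1/16 ≈ -0.062500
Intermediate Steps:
d(t, V) = V + t
M(Y) = -6 + 2*Y (M(Y) = Y + (Y - 6) = Y + (-6 + Y) = -6 + 2*Y)
1/M(U(6, -9)) = 1/(-6 + 2*(-5)) = 1/(-6 - 10) = 1/(-16) = -1/16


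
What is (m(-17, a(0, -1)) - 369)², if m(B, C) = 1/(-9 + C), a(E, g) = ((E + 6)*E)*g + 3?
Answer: 4906225/36 ≈ 1.3628e+5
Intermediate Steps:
a(E, g) = 3 + E*g*(6 + E) (a(E, g) = ((6 + E)*E)*g + 3 = (E*(6 + E))*g + 3 = E*g*(6 + E) + 3 = 3 + E*g*(6 + E))
(m(-17, a(0, -1)) - 369)² = (1/(-9 + (3 - 1*0² + 6*0*(-1))) - 369)² = (1/(-9 + (3 - 1*0 + 0)) - 369)² = (1/(-9 + (3 + 0 + 0)) - 369)² = (1/(-9 + 3) - 369)² = (1/(-6) - 369)² = (-⅙ - 369)² = (-2215/6)² = 4906225/36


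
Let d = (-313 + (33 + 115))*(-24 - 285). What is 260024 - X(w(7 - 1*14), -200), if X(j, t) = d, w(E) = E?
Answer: 209039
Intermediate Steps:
d = 50985 (d = (-313 + 148)*(-309) = -165*(-309) = 50985)
X(j, t) = 50985
260024 - X(w(7 - 1*14), -200) = 260024 - 1*50985 = 260024 - 50985 = 209039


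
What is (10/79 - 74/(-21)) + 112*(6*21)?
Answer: 23417864/1659 ≈ 14116.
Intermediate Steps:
(10/79 - 74/(-21)) + 112*(6*21) = (10*(1/79) - 74*(-1/21)) + 112*126 = (10/79 + 74/21) + 14112 = 6056/1659 + 14112 = 23417864/1659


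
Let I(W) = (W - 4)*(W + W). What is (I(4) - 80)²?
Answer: 6400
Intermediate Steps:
I(W) = 2*W*(-4 + W) (I(W) = (-4 + W)*(2*W) = 2*W*(-4 + W))
(I(4) - 80)² = (2*4*(-4 + 4) - 80)² = (2*4*0 - 80)² = (0 - 80)² = (-80)² = 6400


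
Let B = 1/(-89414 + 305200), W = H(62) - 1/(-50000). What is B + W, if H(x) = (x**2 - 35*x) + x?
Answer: 9365112532893/5394650000 ≈ 1736.0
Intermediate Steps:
H(x) = x**2 - 34*x
W = 86800001/50000 (W = 62*(-34 + 62) - 1/(-50000) = 62*28 - 1*(-1/50000) = 1736 + 1/50000 = 86800001/50000 ≈ 1736.0)
B = 1/215786 ≈ 4.6342e-6
B + W = 1/215786 + 86800001/50000 = 9365112532893/5394650000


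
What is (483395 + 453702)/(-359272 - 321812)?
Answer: -937097/681084 ≈ -1.3759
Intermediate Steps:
(483395 + 453702)/(-359272 - 321812) = 937097/(-681084) = 937097*(-1/681084) = -937097/681084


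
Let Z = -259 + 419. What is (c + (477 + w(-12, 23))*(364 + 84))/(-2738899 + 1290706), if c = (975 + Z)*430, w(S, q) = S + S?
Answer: -690994/1448193 ≈ -0.47714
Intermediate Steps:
Z = 160
w(S, q) = 2*S
c = 488050 (c = (975 + 160)*430 = 1135*430 = 488050)
(c + (477 + w(-12, 23))*(364 + 84))/(-2738899 + 1290706) = (488050 + (477 + 2*(-12))*(364 + 84))/(-2738899 + 1290706) = (488050 + (477 - 24)*448)/(-1448193) = (488050 + 453*448)*(-1/1448193) = (488050 + 202944)*(-1/1448193) = 690994*(-1/1448193) = -690994/1448193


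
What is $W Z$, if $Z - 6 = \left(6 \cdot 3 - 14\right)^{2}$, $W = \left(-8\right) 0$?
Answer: $0$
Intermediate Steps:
$W = 0$
$Z = 22$ ($Z = 6 + \left(6 \cdot 3 - 14\right)^{2} = 6 + \left(18 - 14\right)^{2} = 6 + 4^{2} = 6 + 16 = 22$)
$W Z = 0 \cdot 22 = 0$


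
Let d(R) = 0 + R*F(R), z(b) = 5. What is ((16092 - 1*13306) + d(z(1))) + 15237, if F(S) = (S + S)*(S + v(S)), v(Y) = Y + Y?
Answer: 18773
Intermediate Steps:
v(Y) = 2*Y
F(S) = 6*S**2 (F(S) = (S + S)*(S + 2*S) = (2*S)*(3*S) = 6*S**2)
d(R) = 6*R**3 (d(R) = 0 + R*(6*R**2) = 0 + 6*R**3 = 6*R**3)
((16092 - 1*13306) + d(z(1))) + 15237 = ((16092 - 1*13306) + 6*5**3) + 15237 = ((16092 - 13306) + 6*125) + 15237 = (2786 + 750) + 15237 = 3536 + 15237 = 18773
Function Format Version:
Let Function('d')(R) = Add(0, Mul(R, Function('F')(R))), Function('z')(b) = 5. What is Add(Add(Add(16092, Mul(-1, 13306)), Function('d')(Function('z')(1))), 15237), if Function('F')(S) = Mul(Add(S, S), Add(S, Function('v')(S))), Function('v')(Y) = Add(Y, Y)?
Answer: 18773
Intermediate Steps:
Function('v')(Y) = Mul(2, Y)
Function('F')(S) = Mul(6, Pow(S, 2)) (Function('F')(S) = Mul(Add(S, S), Add(S, Mul(2, S))) = Mul(Mul(2, S), Mul(3, S)) = Mul(6, Pow(S, 2)))
Function('d')(R) = Mul(6, Pow(R, 3)) (Function('d')(R) = Add(0, Mul(R, Mul(6, Pow(R, 2)))) = Add(0, Mul(6, Pow(R, 3))) = Mul(6, Pow(R, 3)))
Add(Add(Add(16092, Mul(-1, 13306)), Function('d')(Function('z')(1))), 15237) = Add(Add(Add(16092, Mul(-1, 13306)), Mul(6, Pow(5, 3))), 15237) = Add(Add(Add(16092, -13306), Mul(6, 125)), 15237) = Add(Add(2786, 750), 15237) = Add(3536, 15237) = 18773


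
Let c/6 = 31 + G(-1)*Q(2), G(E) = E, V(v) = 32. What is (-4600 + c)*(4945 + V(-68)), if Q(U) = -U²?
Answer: -21849030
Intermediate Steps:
c = 210 (c = 6*(31 - (-1)*2²) = 6*(31 - (-1)*4) = 6*(31 - 1*(-4)) = 6*(31 + 4) = 6*35 = 210)
(-4600 + c)*(4945 + V(-68)) = (-4600 + 210)*(4945 + 32) = -4390*4977 = -21849030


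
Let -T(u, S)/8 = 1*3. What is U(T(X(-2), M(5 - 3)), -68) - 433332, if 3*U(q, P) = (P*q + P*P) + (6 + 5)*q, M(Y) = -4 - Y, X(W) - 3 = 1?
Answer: -1294004/3 ≈ -4.3133e+5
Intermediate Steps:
X(W) = 4 (X(W) = 3 + 1 = 4)
T(u, S) = -24 (T(u, S) = -8*3 = -24)
U(q, P) = P²/3 + 11*q/3 + P*q/3 (U(q, P) = ((P*q + P*P) + (6 + 5)*q)/3 = ((P*q + P²) + 11*q)/3 = ((P² + P*q) + 11*q)/3 = (P² + 11*q + P*q)/3 = P²/3 + 11*q/3 + P*q/3)
U(T(X(-2), M(5 - 3)), -68) - 433332 = ((⅓)*(-68)² + (11/3)*(-24) + (⅓)*(-68)*(-24)) - 433332 = ((⅓)*4624 - 88 + 544) - 433332 = (4624/3 - 88 + 544) - 433332 = 5992/3 - 433332 = -1294004/3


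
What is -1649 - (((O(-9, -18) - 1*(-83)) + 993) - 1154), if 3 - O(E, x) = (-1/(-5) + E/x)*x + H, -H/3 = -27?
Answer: -7528/5 ≈ -1505.6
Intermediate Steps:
H = 81 (H = -3*(-27) = 81)
O(E, x) = -78 - x*(1/5 + E/x) (O(E, x) = 3 - ((-1/(-5) + E/x)*x + 81) = 3 - ((-1*(-1/5) + E/x)*x + 81) = 3 - ((1/5 + E/x)*x + 81) = 3 - (x*(1/5 + E/x) + 81) = 3 - (81 + x*(1/5 + E/x)) = 3 + (-81 - x*(1/5 + E/x)) = -78 - x*(1/5 + E/x))
-1649 - (((O(-9, -18) - 1*(-83)) + 993) - 1154) = -1649 - ((((-78 - 1*(-9) - 1/5*(-18)) - 1*(-83)) + 993) - 1154) = -1649 - ((((-78 + 9 + 18/5) + 83) + 993) - 1154) = -1649 - (((-327/5 + 83) + 993) - 1154) = -1649 - ((88/5 + 993) - 1154) = -1649 - (5053/5 - 1154) = -1649 - 1*(-717/5) = -1649 + 717/5 = -7528/5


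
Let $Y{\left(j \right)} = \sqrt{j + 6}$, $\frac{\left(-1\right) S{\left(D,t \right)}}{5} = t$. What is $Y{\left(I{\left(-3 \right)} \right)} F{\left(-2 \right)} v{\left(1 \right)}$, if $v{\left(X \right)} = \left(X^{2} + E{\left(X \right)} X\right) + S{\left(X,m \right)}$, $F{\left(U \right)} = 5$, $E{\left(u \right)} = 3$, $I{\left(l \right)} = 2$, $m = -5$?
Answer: $290 \sqrt{2} \approx 410.12$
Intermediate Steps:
$S{\left(D,t \right)} = - 5 t$
$v{\left(X \right)} = 25 + X^{2} + 3 X$ ($v{\left(X \right)} = \left(X^{2} + 3 X\right) - -25 = \left(X^{2} + 3 X\right) + 25 = 25 + X^{2} + 3 X$)
$Y{\left(j \right)} = \sqrt{6 + j}$
$Y{\left(I{\left(-3 \right)} \right)} F{\left(-2 \right)} v{\left(1 \right)} = \sqrt{6 + 2} \cdot 5 \left(25 + 1^{2} + 3 \cdot 1\right) = \sqrt{8} \cdot 5 \left(25 + 1 + 3\right) = 2 \sqrt{2} \cdot 5 \cdot 29 = 10 \sqrt{2} \cdot 29 = 290 \sqrt{2}$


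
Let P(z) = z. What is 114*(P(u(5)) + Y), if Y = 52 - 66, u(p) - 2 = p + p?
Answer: -228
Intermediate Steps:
u(p) = 2 + 2*p (u(p) = 2 + (p + p) = 2 + 2*p)
Y = -14
114*(P(u(5)) + Y) = 114*((2 + 2*5) - 14) = 114*((2 + 10) - 14) = 114*(12 - 14) = 114*(-2) = -228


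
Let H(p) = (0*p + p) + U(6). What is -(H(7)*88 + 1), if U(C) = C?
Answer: -1145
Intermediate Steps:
H(p) = 6 + p (H(p) = (0*p + p) + 6 = (0 + p) + 6 = p + 6 = 6 + p)
-(H(7)*88 + 1) = -((6 + 7)*88 + 1) = -(13*88 + 1) = -(1144 + 1) = -1*1145 = -1145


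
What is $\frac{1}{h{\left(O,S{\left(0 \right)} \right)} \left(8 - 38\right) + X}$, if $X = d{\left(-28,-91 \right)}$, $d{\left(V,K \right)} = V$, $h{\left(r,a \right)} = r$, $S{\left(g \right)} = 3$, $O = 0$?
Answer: $- \frac{1}{28} \approx -0.035714$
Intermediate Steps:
$X = -28$
$\frac{1}{h{\left(O,S{\left(0 \right)} \right)} \left(8 - 38\right) + X} = \frac{1}{0 \left(8 - 38\right) - 28} = \frac{1}{0 \left(-30\right) - 28} = \frac{1}{0 - 28} = \frac{1}{-28} = - \frac{1}{28}$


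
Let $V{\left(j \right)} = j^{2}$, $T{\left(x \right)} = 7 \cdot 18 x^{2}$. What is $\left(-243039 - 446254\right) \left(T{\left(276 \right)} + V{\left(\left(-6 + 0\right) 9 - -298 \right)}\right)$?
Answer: $-6656993277616$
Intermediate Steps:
$T{\left(x \right)} = 126 x^{2}$
$\left(-243039 - 446254\right) \left(T{\left(276 \right)} + V{\left(\left(-6 + 0\right) 9 - -298 \right)}\right) = \left(-243039 - 446254\right) \left(126 \cdot 276^{2} + \left(\left(-6 + 0\right) 9 - -298\right)^{2}\right) = - 689293 \left(126 \cdot 76176 + \left(\left(-6\right) 9 + 298\right)^{2}\right) = - 689293 \left(9598176 + \left(-54 + 298\right)^{2}\right) = - 689293 \left(9598176 + 244^{2}\right) = - 689293 \left(9598176 + 59536\right) = \left(-689293\right) 9657712 = -6656993277616$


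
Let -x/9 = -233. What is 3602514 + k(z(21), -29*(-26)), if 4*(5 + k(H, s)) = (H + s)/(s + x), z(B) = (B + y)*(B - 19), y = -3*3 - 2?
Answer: 20541506705/5702 ≈ 3.6025e+6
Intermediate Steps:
y = -11 (y = -9 - 2 = -11)
x = 2097 (x = -9*(-233) = 2097)
z(B) = (-19 + B)*(-11 + B) (z(B) = (B - 11)*(B - 19) = (-11 + B)*(-19 + B) = (-19 + B)*(-11 + B))
k(H, s) = -5 + (H + s)/(4*(2097 + s)) (k(H, s) = -5 + ((H + s)/(s + 2097))/4 = -5 + ((H + s)/(2097 + s))/4 = -5 + (H + s)/(4*(2097 + s)))
3602514 + k(z(21), -29*(-26)) = 3602514 + (-41940 + (209 + 21² - 30*21) - (-551)*(-26))/(4*(2097 - 29*(-26))) = 3602514 + (-41940 + (209 + 441 - 630) - 19*754)/(4*(2097 + 754)) = 3602514 + (¼)*(-41940 + 20 - 14326)/2851 = 3602514 + (¼)*(1/2851)*(-56246) = 3602514 - 28123/5702 = 20541506705/5702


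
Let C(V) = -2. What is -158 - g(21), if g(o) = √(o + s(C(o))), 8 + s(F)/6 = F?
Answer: -158 - I*√39 ≈ -158.0 - 6.245*I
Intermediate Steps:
s(F) = -48 + 6*F
g(o) = √(-60 + o) (g(o) = √(o + (-48 + 6*(-2))) = √(o + (-48 - 12)) = √(o - 60) = √(-60 + o))
-158 - g(21) = -158 - √(-60 + 21) = -158 - √(-39) = -158 - I*√39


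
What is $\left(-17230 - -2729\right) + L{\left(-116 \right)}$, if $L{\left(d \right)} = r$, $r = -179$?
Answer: $-14680$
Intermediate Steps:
$L{\left(d \right)} = -179$
$\left(-17230 - -2729\right) + L{\left(-116 \right)} = \left(-17230 - -2729\right) - 179 = \left(-17230 + 2729\right) - 179 = -14501 - 179 = -14680$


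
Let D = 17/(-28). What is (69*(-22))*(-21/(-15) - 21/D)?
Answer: -4643562/85 ≈ -54630.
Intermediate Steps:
D = -17/28 (D = 17*(-1/28) = -17/28 ≈ -0.60714)
(69*(-22))*(-21/(-15) - 21/D) = (69*(-22))*(-21/(-15) - 21/(-17/28)) = -1518*(-21*(-1/15) - 21*(-28/17)) = -1518*(7/5 + 588/17) = -1518*3059/85 = -4643562/85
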